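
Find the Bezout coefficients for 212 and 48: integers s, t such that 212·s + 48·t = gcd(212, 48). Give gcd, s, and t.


Euclidean algorithm on (212, 48) — divide until remainder is 0:
  212 = 4 · 48 + 20
  48 = 2 · 20 + 8
  20 = 2 · 8 + 4
  8 = 2 · 4 + 0
gcd(212, 48) = 4.
Track Bezout coefficients alongside the remainders: start with r₀ = 212 = a·1 + b·0 (s = 1, t = 0) and r₁ = 48 = a·0 + b·1 (s = 0, t = 1); each new remainder r_{k+1} = r_{k-1} − q_k·r_k inherits s_{k+1} = s_{k-1} − q_k·s_k, t_{k+1} = t_{k-1} − q_k·t_k, so r_k = a·s_k + b·t_k at every step:
  q = 4: r = 20, s = 1 − 4·0 = 1, t = 0 − 4·1 = -4  (check: 212·1 + 48·(-4) = 20)
  q = 2: r = 8, s = 0 − 2·1 = -2, t = 1 − 2·(-4) = 9  (check: 212·(-2) + 48·9 = 8)
  q = 2: r = 4, s = 1 − 2·(-2) = 5, t = -4 − 2·9 = -22  (check: 212·5 + 48·(-22) = 4)
The row with r = 4 (the gcd) gives the Bezout coefficients s = 5, t = -22.
Result: 212 · (5) + 48 · (-22) = 4.

gcd(212, 48) = 4; s = 5, t = -22 (check: 212·5 + 48·(-22) = 4).


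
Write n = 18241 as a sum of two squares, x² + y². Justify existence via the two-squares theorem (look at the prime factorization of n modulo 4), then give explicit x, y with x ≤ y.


Step 1: Factor n = 18241 = 17 · 29 · 37.
Step 2: Check the mod-4 condition on each prime factor: 17 ≡ 1 (mod 4), exponent 1; 29 ≡ 1 (mod 4), exponent 1; 37 ≡ 1 (mod 4), exponent 1.
All primes ≡ 3 (mod 4) appear to even exponent (or don't appear), so by the two-squares theorem n IS expressible as a sum of two squares.
Step 3: Build a representation. Here n = 17 · 29 · 37 is a product of primes ≡ 1 (mod 4). Each prime p ≡ 1 (mod 4) is itself a sum of two squares; find a² by testing p − a² for a perfect square:
  17: 17 − 1² = 16 = 4² ⇒ 17 = 1² + 4².
  29: 29 − 1² = 28, 29 − 2² = 25 = 5² ⇒ 29 = 2² + 5².
  37: 37 − 1² = 36 = 6² ⇒ 37 = 1² + 6².
  Combine using the Brahmagupta–Fibonacci identity (a² + b²)(c² + d²) = (ac − bd)² + (ad + bc)² = (ac + bd)² + (ad − bc)²:
  17 · 29 = 493: from (1² + 4²)(2² + 5²), take (1·2 − 4·5, 1·5 + 4·2) = (2 − 20, 5 + 8) = (-18, 13); dropping signs (only squares matter) gives (18, 13); check 18² + 13² = 324 + 169 = 493 ✓.
  493 · 37 = 18241: from (18² + 13²)(1² + 6²), take (18·1 − 13·6, 18·6 + 13·1) = (18 − 78, 108 + 13) = (-60, 121); dropping signs (only squares matter) gives (60, 121); check 60² + 121² = 3600 + 14641 = 18241 ✓.
Step 4: Order so x ≤ y and verify: 60² + 121² = 3600 + 14641 = 18241 = n. ✓

n = 18241 = 60² + 121² (one valid representation with x ≤ y).


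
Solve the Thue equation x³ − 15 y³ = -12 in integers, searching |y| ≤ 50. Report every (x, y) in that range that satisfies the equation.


The equation is x³ - 15y³ = -12. For fixed y, x³ = 15·y³ − 12, so a solution requires the RHS to be a perfect cube.
Strategy: iterate y from -50 to 50, compute RHS = 15·y³ − 12, and check whether it is a (positive or negative) perfect cube.
Check small values of y:
  y = 0: RHS = -12 is not a perfect cube.
  y = 1: RHS = 3 is not a perfect cube.
  y = -1: RHS = -27 = (-3)³ ⇒ x = -3 works.
  y = 2: RHS = 108 is not a perfect cube.
  y = -2: RHS = -132 is not a perfect cube.
  y = 3: RHS = 393 is not a perfect cube.
  y = -3: RHS = -417 is not a perfect cube.
Continuing the search up to |y| = 50 finds no further solutions beyond those listed.
Collected solutions: (-3, -1).

Solutions (with |y| ≤ 50): (-3, -1).


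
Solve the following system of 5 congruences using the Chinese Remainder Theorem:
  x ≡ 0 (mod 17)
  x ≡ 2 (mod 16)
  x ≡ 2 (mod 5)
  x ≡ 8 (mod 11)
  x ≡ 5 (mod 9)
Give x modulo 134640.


Product of moduli M = 17 · 16 · 5 · 11 · 9 = 134640.
Merge one congruence at a time:
  Start: x ≡ 0 (mod 17).
  Combine with x ≡ 2 (mod 16); new modulus lcm = 272.
    Write x = 0 + 17·t and substitute into x ≡ 2 (mod 16): 17·t ≡ 2 − 0 = 2 (mod 16).
    Reduce coefficients mod 16: 1·t ≡ 2 (mod 16).
    So t ≡ 2 (mod 16).
    Then x = 0 + 17·2 = 34, valid modulo lcm(17, 16) = 272: x ≡ 34 (mod 272).
  Combine with x ≡ 2 (mod 5); new modulus lcm = 1360.
    Write x = 34 + 272·t and substitute into x ≡ 2 (mod 5): 272·t ≡ 2 − 34 = -32 (mod 5).
    Reduce coefficients mod 5: 2·t ≡ 3 (mod 5).
    The inverse of 2 mod 5 is 3 (since 2·3 = 6 = 1·5 + 1), so t ≡ 3·3 = 9 ≡ 4 (mod 5).
    Then x = 34 + 272·4 = 1122, valid modulo lcm(272, 5) = 1360: x ≡ 1122 (mod 1360).
  Combine with x ≡ 8 (mod 11); new modulus lcm = 14960.
    Write x = 1122 + 1360·t and substitute into x ≡ 8 (mod 11): 1360·t ≡ 8 − 1122 = -1114 (mod 11).
    Reduce coefficients mod 11: 7·t ≡ 8 (mod 11).
    The inverse of 7 mod 11 is 8 (since 7·8 = 56 = 5·11 + 1), so t ≡ 8·8 = 64 ≡ 9 (mod 11).
    Then x = 1122 + 1360·9 = 13362, valid modulo lcm(1360, 11) = 14960: x ≡ 13362 (mod 14960).
  Combine with x ≡ 5 (mod 9); new modulus lcm = 134640.
    Write x = 13362 + 14960·t and substitute into x ≡ 5 (mod 9): 14960·t ≡ 5 − 13362 = -13357 (mod 9).
    Reduce coefficients mod 9: 2·t ≡ 8 (mod 9).
    The inverse of 2 mod 9 is 5 (since 2·5 = 10 = 1·9 + 1), so t ≡ 5·8 = 40 ≡ 4 (mod 9).
    Then x = 13362 + 14960·4 = 73202, valid modulo lcm(14960, 9) = 134640: x ≡ 73202 (mod 134640).
Verify against each original: 73202 mod 17 = 0, 73202 mod 16 = 2, 73202 mod 5 = 2, 73202 mod 11 = 8, 73202 mod 9 = 5.

x ≡ 73202 (mod 134640).


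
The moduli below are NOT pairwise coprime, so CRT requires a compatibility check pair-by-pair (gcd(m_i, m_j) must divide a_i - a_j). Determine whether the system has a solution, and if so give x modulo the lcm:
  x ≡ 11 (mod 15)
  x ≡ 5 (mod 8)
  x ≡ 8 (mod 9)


Moduli 15, 8, 9 are not pairwise coprime, so CRT works modulo lcm(m_i) when all pairwise compatibility conditions hold.
Pairwise compatibility: gcd(m_i, m_j) must divide a_i - a_j for every pair.
Merge one congruence at a time:
  Start: x ≡ 11 (mod 15).
  Combine with x ≡ 5 (mod 8): gcd(15, 8) = 1; 5 - 11 = -6, which IS divisible by 1, so compatible.
    Write x = 11 + 15·t and substitute into x ≡ 5 (mod 8): 15·t ≡ 5 − 11 = -6 (mod 8).
    Reduce coefficients mod 8: 7·t ≡ 2 (mod 8).
    The inverse of 7 mod 8 is 7 (since 7·7 = 49 = 6·8 + 1), so t ≡ 7·2 = 14 ≡ 6 (mod 8).
    Then x = 11 + 15·6 = 101, valid modulo lcm(15, 8) = 120: x ≡ 101 (mod 120).
  Combine with x ≡ 8 (mod 9): gcd(120, 9) = 3; 8 - 101 = -93, which IS divisible by 3, so compatible.
    Write x = 101 + 120·t and substitute into x ≡ 8 (mod 9): 120·t ≡ 8 − 101 = -93 (mod 9).
    Divide the congruence (and modulus) by g = 3: 40·t ≡ -31 (mod 3).
    Reduce coefficients mod 3: 1·t ≡ 2 (mod 3).
    So t ≡ 2 (mod 3).
    Then x = 101 + 120·2 = 341, valid modulo lcm(120, 9) = 360: x ≡ 341 (mod 360).
Verify: 341 mod 15 = 11, 341 mod 8 = 5, 341 mod 9 = 8.

x ≡ 341 (mod 360).


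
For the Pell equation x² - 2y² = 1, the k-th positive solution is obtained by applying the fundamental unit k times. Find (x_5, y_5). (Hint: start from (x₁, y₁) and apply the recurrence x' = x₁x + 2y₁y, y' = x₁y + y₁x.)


Step 1: Find the fundamental solution (x₁, y₁) of x² - 2y² = 1.
  Expand √2 as a continued fraction. a₀ = ⌊√2⌋ = 1; iterate m_{k+1} = d_k·a_k − m_k, d_{k+1} = (2 − m_{k+1}²)/d_k, a_{k+1} = ⌊(a₀ + m_{k+1})/d_{k+1}⌋ (starting m₀ = 0, d₀ = 1), with convergents p_k = a_k·p_{k-1} + p_{k-2}, q_k = a_k·q_{k-1} + q_{k-2} (p₋₁ = 1, q₋₁ = 0):
  k = 0: a₀ = 1; p₀/q₀ = 1/1; p₀² − 2·q₀² = 1 − 2 = -1.
  k = 1: m = 1, d = 1, a = ⌊(1 + 1)/1⌋ = 2; p/q = (2·1 + 1)/(2·1 + 0) = 3/2; p² − 2·q² = 9 − 8 = 1.
  The first convergent with p² − 2·q² = 1 gives the fundamental solution (x₁, y₁) = (3, 2).
Step 2: Apply the recurrence (x_{n+1}, y_{n+1}) = (x₁x_n + 2y₁y_n, x₁y_n + y₁x_n) repeatedly.
  From (x_1, y_1) = (3, 2): x_2 = 3·3 + 2·2·2 = 17; y_2 = 3·2 + 2·3 = 12.
  From (x_2, y_2) = (17, 12): x_3 = 3·17 + 2·2·12 = 99; y_3 = 3·12 + 2·17 = 70.
  From (x_3, y_3) = (99, 70): x_4 = 3·99 + 2·2·70 = 577; y_4 = 3·70 + 2·99 = 408.
  From (x_4, y_4) = (577, 408): x_5 = 3·577 + 2·2·408 = 3363; y_5 = 3·408 + 2·577 = 2378.
Step 3: Verify x_5² - 2·y_5² = 11309769 - 11309768 = 1 (should be 1). ✓

(x_1, y_1) = (3, 2); (x_5, y_5) = (3363, 2378).


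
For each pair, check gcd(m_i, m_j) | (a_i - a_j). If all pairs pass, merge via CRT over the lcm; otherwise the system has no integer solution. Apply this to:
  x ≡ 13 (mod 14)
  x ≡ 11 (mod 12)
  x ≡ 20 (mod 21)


Moduli 14, 12, 21 are not pairwise coprime, so CRT works modulo lcm(m_i) when all pairwise compatibility conditions hold.
Pairwise compatibility: gcd(m_i, m_j) must divide a_i - a_j for every pair.
Merge one congruence at a time:
  Start: x ≡ 13 (mod 14).
  Combine with x ≡ 11 (mod 12): gcd(14, 12) = 2; 11 - 13 = -2, which IS divisible by 2, so compatible.
    Write x = 13 + 14·t and substitute into x ≡ 11 (mod 12): 14·t ≡ 11 − 13 = -2 (mod 12).
    Divide the congruence (and modulus) by g = 2: 7·t ≡ -1 (mod 6).
    Reduce coefficients mod 6: 1·t ≡ 5 (mod 6).
    So t ≡ 5 (mod 6).
    Then x = 13 + 14·5 = 83, valid modulo lcm(14, 12) = 84: x ≡ 83 (mod 84).
  Combine with x ≡ 20 (mod 21): gcd(84, 21) = 21; 20 - 83 = -63, which IS divisible by 21, so compatible.
    Write x = 83 + 84·t and substitute into x ≡ 20 (mod 21): 84·t ≡ 20 − 83 = -63 (mod 21).
    Divide the congruence (and modulus) by g = 21: 4·t ≡ -3 (mod 1).
    Modulo 1 every t works; take t = 0.
    Then x = 83 + 84·0 = 83, valid modulo lcm(84, 21) = 84: x ≡ 83 (mod 84).
Verify: 83 mod 14 = 13, 83 mod 12 = 11, 83 mod 21 = 20.

x ≡ 83 (mod 84).


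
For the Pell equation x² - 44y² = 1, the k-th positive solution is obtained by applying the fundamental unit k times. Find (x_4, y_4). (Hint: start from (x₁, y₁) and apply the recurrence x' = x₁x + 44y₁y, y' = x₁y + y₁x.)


Step 1: Find the fundamental solution (x₁, y₁) of x² - 44y² = 1.
  Expand √44 as a continued fraction. a₀ = ⌊√44⌋ = 6; iterate m_{k+1} = d_k·a_k − m_k, d_{k+1} = (44 − m_{k+1}²)/d_k, a_{k+1} = ⌊(a₀ + m_{k+1})/d_{k+1}⌋ (starting m₀ = 0, d₀ = 1), with convergents p_k = a_k·p_{k-1} + p_{k-2}, q_k = a_k·q_{k-1} + q_{k-2} (p₋₁ = 1, q₋₁ = 0):
  k = 0: a₀ = 6; p₀/q₀ = 6/1; p₀² − 44·q₀² = 36 − 44 = -8.
  k = 1: m = 6, d = 8, a = ⌊(6 + 6)/8⌋ = 1; p/q = (1·6 + 1)/(1·1 + 0) = 7/1; p² − 44·q² = 49 − 44 = 5.
  k = 2: m = 2, d = 5, a = ⌊(6 + 2)/5⌋ = 1; p/q = (1·7 + 6)/(1·1 + 1) = 13/2; p² − 44·q² = 169 − 176 = -7.
  k = 3: m = 3, d = 7, a = ⌊(6 + 3)/7⌋ = 1; p/q = (1·13 + 7)/(1·2 + 1) = 20/3; p² − 44·q² = 400 − 396 = 4.
  k = 4: m = 4, d = 4, a = ⌊(6 + 4)/4⌋ = 2; p/q = (2·20 + 13)/(2·3 + 2) = 53/8; p² − 44·q² = 2809 − 2816 = -7.
  k = 5: m = 4, d = 7, a = ⌊(6 + 4)/7⌋ = 1; p/q = (1·53 + 20)/(1·8 + 3) = 73/11; p² − 44·q² = 5329 − 5324 = 5.
  k = 6: m = 3, d = 5, a = ⌊(6 + 3)/5⌋ = 1; p/q = (1·73 + 53)/(1·11 + 8) = 126/19; p² − 44·q² = 15876 − 15884 = -8.
  k = 7: m = 2, d = 8, a = ⌊(6 + 2)/8⌋ = 1; p/q = (1·126 + 73)/(1·19 + 11) = 199/30; p² − 44·q² = 39601 − 39600 = 1.
  The first convergent with p² − 44·q² = 1 gives the fundamental solution (x₁, y₁) = (199, 30).
Step 2: Apply the recurrence (x_{n+1}, y_{n+1}) = (x₁x_n + 44y₁y_n, x₁y_n + y₁x_n) repeatedly.
  From (x_1, y_1) = (199, 30): x_2 = 199·199 + 44·30·30 = 79201; y_2 = 199·30 + 30·199 = 11940.
  From (x_2, y_2) = (79201, 11940): x_3 = 199·79201 + 44·30·11940 = 31521799; y_3 = 199·11940 + 30·79201 = 4752090.
  From (x_3, y_3) = (31521799, 4752090): x_4 = 199·31521799 + 44·30·4752090 = 12545596801; y_4 = 199·4752090 + 30·31521799 = 1891319880.
Step 3: Verify x_4² - 44·y_4² = 157391999093261433601 - 157391999093261433600 = 1 (should be 1). ✓

(x_1, y_1) = (199, 30); (x_4, y_4) = (12545596801, 1891319880).


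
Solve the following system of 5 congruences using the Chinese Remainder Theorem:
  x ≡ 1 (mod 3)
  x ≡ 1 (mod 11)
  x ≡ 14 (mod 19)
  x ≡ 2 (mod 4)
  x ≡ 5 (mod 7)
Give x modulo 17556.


Product of moduli M = 3 · 11 · 19 · 4 · 7 = 17556.
Merge one congruence at a time:
  Start: x ≡ 1 (mod 3).
  Combine with x ≡ 1 (mod 11); new modulus lcm = 33.
    Write x = 1 + 3·t and substitute into x ≡ 1 (mod 11): 3·t ≡ 1 − 1 = 0 (mod 11).
    The inverse of 3 mod 11 is 4 (since 3·4 = 12 = 1·11 + 1), so t ≡ 4·0 = 0 ≡ 0 (mod 11).
    Then x = 1 + 3·0 = 1, valid modulo lcm(3, 11) = 33: x ≡ 1 (mod 33).
  Combine with x ≡ 14 (mod 19); new modulus lcm = 627.
    Write x = 1 + 33·t and substitute into x ≡ 14 (mod 19): 33·t ≡ 14 − 1 = 13 (mod 19).
    Reduce coefficients mod 19: 14·t ≡ 13 (mod 19).
    The inverse of 14 mod 19 is 15 (since 14·15 = 210 = 11·19 + 1), so t ≡ 15·13 = 195 ≡ 5 (mod 19).
    Then x = 1 + 33·5 = 166, valid modulo lcm(33, 19) = 627: x ≡ 166 (mod 627).
  Combine with x ≡ 2 (mod 4); new modulus lcm = 2508.
    Write x = 166 + 627·t and substitute into x ≡ 2 (mod 4): 627·t ≡ 2 − 166 = -164 (mod 4).
    Reduce coefficients mod 4: 3·t ≡ 0 (mod 4).
    The inverse of 3 mod 4 is 3 (since 3·3 = 9 = 2·4 + 1), so t ≡ 3·0 = 0 ≡ 0 (mod 4).
    Then x = 166 + 627·0 = 166, valid modulo lcm(627, 4) = 2508: x ≡ 166 (mod 2508).
  Combine with x ≡ 5 (mod 7); new modulus lcm = 17556.
    Write x = 166 + 2508·t and substitute into x ≡ 5 (mod 7): 2508·t ≡ 5 − 166 = -161 (mod 7).
    Reduce coefficients mod 7: 2·t ≡ 0 (mod 7).
    The inverse of 2 mod 7 is 4 (since 2·4 = 8 = 1·7 + 1), so t ≡ 4·0 = 0 ≡ 0 (mod 7).
    Then x = 166 + 2508·0 = 166, valid modulo lcm(2508, 7) = 17556: x ≡ 166 (mod 17556).
Verify against each original: 166 mod 3 = 1, 166 mod 11 = 1, 166 mod 19 = 14, 166 mod 4 = 2, 166 mod 7 = 5.

x ≡ 166 (mod 17556).


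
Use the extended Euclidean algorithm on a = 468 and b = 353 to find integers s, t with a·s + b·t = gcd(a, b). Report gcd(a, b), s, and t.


Euclidean algorithm on (468, 353) — divide until remainder is 0:
  468 = 1 · 353 + 115
  353 = 3 · 115 + 8
  115 = 14 · 8 + 3
  8 = 2 · 3 + 2
  3 = 1 · 2 + 1
  2 = 2 · 1 + 0
gcd(468, 353) = 1.
Track Bezout coefficients alongside the remainders: start with r₀ = 468 = a·1 + b·0 (s = 1, t = 0) and r₁ = 353 = a·0 + b·1 (s = 0, t = 1); each new remainder r_{k+1} = r_{k-1} − q_k·r_k inherits s_{k+1} = s_{k-1} − q_k·s_k, t_{k+1} = t_{k-1} − q_k·t_k, so r_k = a·s_k + b·t_k at every step:
  q = 1: r = 115, s = 1 − 1·0 = 1, t = 0 − 1·1 = -1  (check: 468·1 + 353·(-1) = 115)
  q = 3: r = 8, s = 0 − 3·1 = -3, t = 1 − 3·(-1) = 4  (check: 468·(-3) + 353·4 = 8)
  q = 14: r = 3, s = 1 − 14·(-3) = 43, t = -1 − 14·4 = -57  (check: 468·43 + 353·(-57) = 3)
  q = 2: r = 2, s = -3 − 2·43 = -89, t = 4 − 2·(-57) = 118  (check: 468·(-89) + 353·118 = 2)
  q = 1: r = 1, s = 43 − 1·(-89) = 132, t = -57 − 1·118 = -175  (check: 468·132 + 353·(-175) = 1)
The row with r = 1 (the gcd) gives the Bezout coefficients s = 132, t = -175.
Result: 468 · (132) + 353 · (-175) = 1.

gcd(468, 353) = 1; s = 132, t = -175 (check: 468·132 + 353·(-175) = 1).


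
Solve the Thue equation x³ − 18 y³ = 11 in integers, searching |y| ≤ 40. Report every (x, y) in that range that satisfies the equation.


The equation is x³ - 18y³ = 11. For fixed y, x³ = 18·y³ + 11, so a solution requires the RHS to be a perfect cube.
Strategy: iterate y from -40 to 40, compute RHS = 18·y³ + 11, and check whether it is a (positive or negative) perfect cube.
Check small values of y:
  y = 0: RHS = 11 is not a perfect cube.
  y = 1: RHS = 29 is not a perfect cube.
  y = -1: RHS = -7 is not a perfect cube.
  y = 2: RHS = 155 is not a perfect cube.
  y = -2: RHS = -133 is not a perfect cube.
  y = 3: RHS = 497 is not a perfect cube.
  y = -3: RHS = -475 is not a perfect cube.
Continuing the search up to |y| = 40 finds no solutions either.
No (x, y) in the scanned range satisfies the equation.

No integer solutions with |y| ≤ 40.


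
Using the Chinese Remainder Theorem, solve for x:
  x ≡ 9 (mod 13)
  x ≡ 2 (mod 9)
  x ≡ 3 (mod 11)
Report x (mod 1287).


Moduli 13, 9, 11 are pairwise coprime; by CRT there is a unique solution modulo M = 13 · 9 · 11 = 1287.
Solve pairwise, accumulating the modulus:
  Start with x ≡ 9 (mod 13).
  Combine with x ≡ 2 (mod 9): since gcd(13, 9) = 1, we get a unique residue mod 117.
    Write x = 9 + 13·t and substitute into x ≡ 2 (mod 9): 13·t ≡ 2 − 9 = -7 (mod 9).
    Reduce coefficients mod 9: 4·t ≡ 2 (mod 9).
    The inverse of 4 mod 9 is 7 (since 4·7 = 28 = 3·9 + 1), so t ≡ 7·2 = 14 ≡ 5 (mod 9).
    Then x = 9 + 13·5 = 74, valid modulo lcm(13, 9) = 117: x ≡ 74 (mod 117).
  Combine with x ≡ 3 (mod 11): since gcd(117, 11) = 1, we get a unique residue mod 1287.
    Write x = 74 + 117·t and substitute into x ≡ 3 (mod 11): 117·t ≡ 3 − 74 = -71 (mod 11).
    Reduce coefficients mod 11: 7·t ≡ 6 (mod 11).
    The inverse of 7 mod 11 is 8 (since 7·8 = 56 = 5·11 + 1), so t ≡ 8·6 = 48 ≡ 4 (mod 11).
    Then x = 74 + 117·4 = 542, valid modulo lcm(117, 11) = 1287: x ≡ 542 (mod 1287).
Verify: 542 mod 13 = 9 ✓, 542 mod 9 = 2 ✓, 542 mod 11 = 3 ✓.

x ≡ 542 (mod 1287).


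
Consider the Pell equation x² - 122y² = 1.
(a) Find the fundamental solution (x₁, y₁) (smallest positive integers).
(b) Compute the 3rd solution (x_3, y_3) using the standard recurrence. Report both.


Step 1: Find the fundamental solution (x₁, y₁) of x² - 122y² = 1.
  Expand √122 as a continued fraction. a₀ = ⌊√122⌋ = 11; iterate m_{k+1} = d_k·a_k − m_k, d_{k+1} = (122 − m_{k+1}²)/d_k, a_{k+1} = ⌊(a₀ + m_{k+1})/d_{k+1}⌋ (starting m₀ = 0, d₀ = 1), with convergents p_k = a_k·p_{k-1} + p_{k-2}, q_k = a_k·q_{k-1} + q_{k-2} (p₋₁ = 1, q₋₁ = 0):
  k = 0: a₀ = 11; p₀/q₀ = 11/1; p₀² − 122·q₀² = 121 − 122 = -1.
  k = 1: m = 11, d = 1, a = ⌊(11 + 11)/1⌋ = 22; p/q = (22·11 + 1)/(22·1 + 0) = 243/22; p² − 122·q² = 59049 − 59048 = 1.
  The first convergent with p² − 122·q² = 1 gives the fundamental solution (x₁, y₁) = (243, 22).
Step 2: Apply the recurrence (x_{n+1}, y_{n+1}) = (x₁x_n + 122y₁y_n, x₁y_n + y₁x_n) repeatedly.
  From (x_1, y_1) = (243, 22): x_2 = 243·243 + 122·22·22 = 118097; y_2 = 243·22 + 22·243 = 10692.
  From (x_2, y_2) = (118097, 10692): x_3 = 243·118097 + 122·22·10692 = 57394899; y_3 = 243·10692 + 22·118097 = 5196290.
Step 3: Verify x_3² - 122·y_3² = 3294174431220201 - 3294174431220200 = 1 (should be 1). ✓

(x_1, y_1) = (243, 22); (x_3, y_3) = (57394899, 5196290).


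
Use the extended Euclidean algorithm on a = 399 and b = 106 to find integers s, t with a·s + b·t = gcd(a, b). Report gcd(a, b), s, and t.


Euclidean algorithm on (399, 106) — divide until remainder is 0:
  399 = 3 · 106 + 81
  106 = 1 · 81 + 25
  81 = 3 · 25 + 6
  25 = 4 · 6 + 1
  6 = 6 · 1 + 0
gcd(399, 106) = 1.
Track Bezout coefficients alongside the remainders: start with r₀ = 399 = a·1 + b·0 (s = 1, t = 0) and r₁ = 106 = a·0 + b·1 (s = 0, t = 1); each new remainder r_{k+1} = r_{k-1} − q_k·r_k inherits s_{k+1} = s_{k-1} − q_k·s_k, t_{k+1} = t_{k-1} − q_k·t_k, so r_k = a·s_k + b·t_k at every step:
  q = 3: r = 81, s = 1 − 3·0 = 1, t = 0 − 3·1 = -3  (check: 399·1 + 106·(-3) = 81)
  q = 1: r = 25, s = 0 − 1·1 = -1, t = 1 − 1·(-3) = 4  (check: 399·(-1) + 106·4 = 25)
  q = 3: r = 6, s = 1 − 3·(-1) = 4, t = -3 − 3·4 = -15  (check: 399·4 + 106·(-15) = 6)
  q = 4: r = 1, s = -1 − 4·4 = -17, t = 4 − 4·(-15) = 64  (check: 399·(-17) + 106·64 = 1)
The row with r = 1 (the gcd) gives the Bezout coefficients s = -17, t = 64.
Result: 399 · (-17) + 106 · (64) = 1.

gcd(399, 106) = 1; s = -17, t = 64 (check: 399·(-17) + 106·64 = 1).


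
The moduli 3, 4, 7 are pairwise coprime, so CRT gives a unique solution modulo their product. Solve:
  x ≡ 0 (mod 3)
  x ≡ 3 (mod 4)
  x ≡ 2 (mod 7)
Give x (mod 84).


Moduli 3, 4, 7 are pairwise coprime; by CRT there is a unique solution modulo M = 3 · 4 · 7 = 84.
Solve pairwise, accumulating the modulus:
  Start with x ≡ 0 (mod 3).
  Combine with x ≡ 3 (mod 4): since gcd(3, 4) = 1, we get a unique residue mod 12.
    Write x = 0 + 3·t and substitute into x ≡ 3 (mod 4): 3·t ≡ 3 − 0 = 3 (mod 4).
    The inverse of 3 mod 4 is 3 (since 3·3 = 9 = 2·4 + 1), so t ≡ 3·3 = 9 ≡ 1 (mod 4).
    Then x = 0 + 3·1 = 3, valid modulo lcm(3, 4) = 12: x ≡ 3 (mod 12).
  Combine with x ≡ 2 (mod 7): since gcd(12, 7) = 1, we get a unique residue mod 84.
    Write x = 3 + 12·t and substitute into x ≡ 2 (mod 7): 12·t ≡ 2 − 3 = -1 (mod 7).
    Reduce coefficients mod 7: 5·t ≡ 6 (mod 7).
    The inverse of 5 mod 7 is 3 (since 5·3 = 15 = 2·7 + 1), so t ≡ 3·6 = 18 ≡ 4 (mod 7).
    Then x = 3 + 12·4 = 51, valid modulo lcm(12, 7) = 84: x ≡ 51 (mod 84).
Verify: 51 mod 3 = 0 ✓, 51 mod 4 = 3 ✓, 51 mod 7 = 2 ✓.

x ≡ 51 (mod 84).


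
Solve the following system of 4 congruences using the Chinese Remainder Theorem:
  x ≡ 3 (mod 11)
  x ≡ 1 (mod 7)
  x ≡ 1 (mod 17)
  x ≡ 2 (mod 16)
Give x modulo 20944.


Product of moduli M = 11 · 7 · 17 · 16 = 20944.
Merge one congruence at a time:
  Start: x ≡ 3 (mod 11).
  Combine with x ≡ 1 (mod 7); new modulus lcm = 77.
    Write x = 3 + 11·t and substitute into x ≡ 1 (mod 7): 11·t ≡ 1 − 3 = -2 (mod 7).
    Reduce coefficients mod 7: 4·t ≡ 5 (mod 7).
    The inverse of 4 mod 7 is 2 (since 4·2 = 8 = 1·7 + 1), so t ≡ 2·5 = 10 ≡ 3 (mod 7).
    Then x = 3 + 11·3 = 36, valid modulo lcm(11, 7) = 77: x ≡ 36 (mod 77).
  Combine with x ≡ 1 (mod 17); new modulus lcm = 1309.
    Write x = 36 + 77·t and substitute into x ≡ 1 (mod 17): 77·t ≡ 1 − 36 = -35 (mod 17).
    Reduce coefficients mod 17: 9·t ≡ 16 (mod 17).
    The inverse of 9 mod 17 is 2 (since 9·2 = 18 = 1·17 + 1), so t ≡ 2·16 = 32 ≡ 15 (mod 17).
    Then x = 36 + 77·15 = 1191, valid modulo lcm(77, 17) = 1309: x ≡ 1191 (mod 1309).
  Combine with x ≡ 2 (mod 16); new modulus lcm = 20944.
    Write x = 1191 + 1309·t and substitute into x ≡ 2 (mod 16): 1309·t ≡ 2 − 1191 = -1189 (mod 16).
    Reduce coefficients mod 16: 13·t ≡ 11 (mod 16).
    The inverse of 13 mod 16 is 5 (since 13·5 = 65 = 4·16 + 1), so t ≡ 5·11 = 55 ≡ 7 (mod 16).
    Then x = 1191 + 1309·7 = 10354, valid modulo lcm(1309, 16) = 20944: x ≡ 10354 (mod 20944).
Verify against each original: 10354 mod 11 = 3, 10354 mod 7 = 1, 10354 mod 17 = 1, 10354 mod 16 = 2.

x ≡ 10354 (mod 20944).


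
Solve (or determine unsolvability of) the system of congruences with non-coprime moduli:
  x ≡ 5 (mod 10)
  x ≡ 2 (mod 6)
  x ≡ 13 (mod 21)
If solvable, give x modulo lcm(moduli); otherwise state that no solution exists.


Moduli 10, 6, 21 are not pairwise coprime, so CRT works modulo lcm(m_i) when all pairwise compatibility conditions hold.
Pairwise compatibility: gcd(m_i, m_j) must divide a_i - a_j for every pair.
Merge one congruence at a time:
  Start: x ≡ 5 (mod 10).
  Combine with x ≡ 2 (mod 6): gcd(10, 6) = 2, and 2 - 5 = -3 is NOT divisible by 2.
    ⇒ system is inconsistent (no integer solution).

No solution (the system is inconsistent).


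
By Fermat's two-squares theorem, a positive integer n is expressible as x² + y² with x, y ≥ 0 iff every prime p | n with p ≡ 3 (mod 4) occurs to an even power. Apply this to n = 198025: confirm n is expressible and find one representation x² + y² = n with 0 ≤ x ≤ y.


Step 1: Factor n = 198025 = 5^2 · 89^2.
Step 2: Check the mod-4 condition on each prime factor: 5 ≡ 1 (mod 4), exponent 2; 89 ≡ 1 (mod 4), exponent 2.
All primes ≡ 3 (mod 4) appear to even exponent (or don't appear), so by the two-squares theorem n IS expressible as a sum of two squares.
Step 3: Build a representation. Group n = k² · m with k = 5 and m = 89 · 89 = 7921 (a product of primes ≡ 1 (mod 4)); a representation of m scales to one of n via (k·x)² + (k·y)² = k²(x² + y²). Each prime p ≡ 1 (mod 4) is itself a sum of two squares; find a² by testing p − a² for a perfect square:
  89: 89 − 1² = 88, 89 − 2² = 85, 89 − 3² = 80, 89 − 4² = 73, 89 − 5² = 64 = 8² ⇒ 89 = 5² + 8².
  Combine using the Brahmagupta–Fibonacci identity (a² + b²)(c² + d²) = (ac − bd)² + (ad + bc)² = (ac + bd)² + (ad − bc)²:
  89 · 89 = 7921: from (5² + 8²)(5² + 8²), take (5·5 − 8·8, 5·8 + 8·5) = (25 − 64, 40 + 40) = (-39, 80); dropping signs (only squares matter) gives (39, 80); check 39² + 80² = 1521 + 6400 = 7921 ✓.
  Scale by k = 5: (5·39, 5·80) = (195, 400).
Step 4: Order so x ≤ y and verify: 195² + 400² = 38025 + 160000 = 198025 = n. ✓

n = 198025 = 195² + 400² (one valid representation with x ≤ y).


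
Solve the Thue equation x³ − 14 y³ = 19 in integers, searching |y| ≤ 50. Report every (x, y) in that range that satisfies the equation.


The equation is x³ - 14y³ = 19. For fixed y, x³ = 14·y³ + 19, so a solution requires the RHS to be a perfect cube.
Strategy: iterate y from -50 to 50, compute RHS = 14·y³ + 19, and check whether it is a (positive or negative) perfect cube.
Check small values of y:
  y = 0: RHS = 19 is not a perfect cube.
  y = 1: RHS = 33 is not a perfect cube.
  y = -1: RHS = 5 is not a perfect cube.
  y = 2: RHS = 131 is not a perfect cube.
  y = -2: RHS = -93 is not a perfect cube.
  y = 3: RHS = 397 is not a perfect cube.
  y = -3: RHS = -359 is not a perfect cube.
Continuing the search up to |y| = 50 finds no solutions either.
No (x, y) in the scanned range satisfies the equation.

No integer solutions with |y| ≤ 50.


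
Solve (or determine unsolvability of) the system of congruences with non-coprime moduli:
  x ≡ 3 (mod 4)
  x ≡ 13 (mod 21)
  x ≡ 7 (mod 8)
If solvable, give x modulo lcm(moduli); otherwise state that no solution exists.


Moduli 4, 21, 8 are not pairwise coprime, so CRT works modulo lcm(m_i) when all pairwise compatibility conditions hold.
Pairwise compatibility: gcd(m_i, m_j) must divide a_i - a_j for every pair.
Merge one congruence at a time:
  Start: x ≡ 3 (mod 4).
  Combine with x ≡ 13 (mod 21): gcd(4, 21) = 1; 13 - 3 = 10, which IS divisible by 1, so compatible.
    Write x = 3 + 4·t and substitute into x ≡ 13 (mod 21): 4·t ≡ 13 − 3 = 10 (mod 21).
    The inverse of 4 mod 21 is 16 (since 4·16 = 64 = 3·21 + 1), so t ≡ 16·10 = 160 ≡ 13 (mod 21).
    Then x = 3 + 4·13 = 55, valid modulo lcm(4, 21) = 84: x ≡ 55 (mod 84).
  Combine with x ≡ 7 (mod 8): gcd(84, 8) = 4; 7 - 55 = -48, which IS divisible by 4, so compatible.
    Write x = 55 + 84·t and substitute into x ≡ 7 (mod 8): 84·t ≡ 7 − 55 = -48 (mod 8).
    Divide the congruence (and modulus) by g = 4: 21·t ≡ -12 (mod 2).
    Reduce coefficients mod 2: 1·t ≡ 0 (mod 2).
    So t ≡ 0 (mod 2).
    Then x = 55 + 84·0 = 55, valid modulo lcm(84, 8) = 168: x ≡ 55 (mod 168).
Verify: 55 mod 4 = 3, 55 mod 21 = 13, 55 mod 8 = 7.

x ≡ 55 (mod 168).


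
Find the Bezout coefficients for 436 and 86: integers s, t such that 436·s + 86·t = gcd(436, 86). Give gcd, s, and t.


Euclidean algorithm on (436, 86) — divide until remainder is 0:
  436 = 5 · 86 + 6
  86 = 14 · 6 + 2
  6 = 3 · 2 + 0
gcd(436, 86) = 2.
Track Bezout coefficients alongside the remainders: start with r₀ = 436 = a·1 + b·0 (s = 1, t = 0) and r₁ = 86 = a·0 + b·1 (s = 0, t = 1); each new remainder r_{k+1} = r_{k-1} − q_k·r_k inherits s_{k+1} = s_{k-1} − q_k·s_k, t_{k+1} = t_{k-1} − q_k·t_k, so r_k = a·s_k + b·t_k at every step:
  q = 5: r = 6, s = 1 − 5·0 = 1, t = 0 − 5·1 = -5  (check: 436·1 + 86·(-5) = 6)
  q = 14: r = 2, s = 0 − 14·1 = -14, t = 1 − 14·(-5) = 71  (check: 436·(-14) + 86·71 = 2)
The row with r = 2 (the gcd) gives the Bezout coefficients s = -14, t = 71.
Result: 436 · (-14) + 86 · (71) = 2.

gcd(436, 86) = 2; s = -14, t = 71 (check: 436·(-14) + 86·71 = 2).


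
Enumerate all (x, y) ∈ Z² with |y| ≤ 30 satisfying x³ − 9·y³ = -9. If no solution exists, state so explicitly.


The equation is x³ - 9y³ = -9. For fixed y, x³ = 9·y³ − 9, so a solution requires the RHS to be a perfect cube.
Strategy: iterate y from -30 to 30, compute RHS = 9·y³ − 9, and check whether it is a (positive or negative) perfect cube.
Check small values of y:
  y = 0: RHS = -9 is not a perfect cube.
  y = 1: RHS = 0 = (0)³ ⇒ x = 0 works.
  y = -1: RHS = -18 is not a perfect cube.
  y = 2: RHS = 63 is not a perfect cube.
  y = -2: RHS = -81 is not a perfect cube.
  y = 3: RHS = 234 is not a perfect cube.
  y = -3: RHS = -252 is not a perfect cube.
Continuing the search up to |y| = 30 finds no further solutions beyond those listed.
Collected solutions: (0, 1).

Solutions (with |y| ≤ 30): (0, 1).


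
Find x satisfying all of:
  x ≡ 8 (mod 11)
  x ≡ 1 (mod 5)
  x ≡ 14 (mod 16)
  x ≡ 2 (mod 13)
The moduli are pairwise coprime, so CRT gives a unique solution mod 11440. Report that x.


Product of moduli M = 11 · 5 · 16 · 13 = 11440.
Merge one congruence at a time:
  Start: x ≡ 8 (mod 11).
  Combine with x ≡ 1 (mod 5); new modulus lcm = 55.
    Write x = 8 + 11·t and substitute into x ≡ 1 (mod 5): 11·t ≡ 1 − 8 = -7 (mod 5).
    Reduce coefficients mod 5: 1·t ≡ 3 (mod 5).
    So t ≡ 3 (mod 5).
    Then x = 8 + 11·3 = 41, valid modulo lcm(11, 5) = 55: x ≡ 41 (mod 55).
  Combine with x ≡ 14 (mod 16); new modulus lcm = 880.
    Write x = 41 + 55·t and substitute into x ≡ 14 (mod 16): 55·t ≡ 14 − 41 = -27 (mod 16).
    Reduce coefficients mod 16: 7·t ≡ 5 (mod 16).
    The inverse of 7 mod 16 is 7 (since 7·7 = 49 = 3·16 + 1), so t ≡ 7·5 = 35 ≡ 3 (mod 16).
    Then x = 41 + 55·3 = 206, valid modulo lcm(55, 16) = 880: x ≡ 206 (mod 880).
  Combine with x ≡ 2 (mod 13); new modulus lcm = 11440.
    Write x = 206 + 880·t and substitute into x ≡ 2 (mod 13): 880·t ≡ 2 − 206 = -204 (mod 13).
    Reduce coefficients mod 13: 9·t ≡ 4 (mod 13).
    The inverse of 9 mod 13 is 3 (since 9·3 = 27 = 2·13 + 1), so t ≡ 3·4 = 12 ≡ 12 (mod 13).
    Then x = 206 + 880·12 = 10766, valid modulo lcm(880, 13) = 11440: x ≡ 10766 (mod 11440).
Verify against each original: 10766 mod 11 = 8, 10766 mod 5 = 1, 10766 mod 16 = 14, 10766 mod 13 = 2.

x ≡ 10766 (mod 11440).


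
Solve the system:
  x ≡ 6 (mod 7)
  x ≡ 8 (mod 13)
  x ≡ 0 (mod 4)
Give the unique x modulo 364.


Moduli 7, 13, 4 are pairwise coprime; by CRT there is a unique solution modulo M = 7 · 13 · 4 = 364.
Solve pairwise, accumulating the modulus:
  Start with x ≡ 6 (mod 7).
  Combine with x ≡ 8 (mod 13): since gcd(7, 13) = 1, we get a unique residue mod 91.
    Write x = 6 + 7·t and substitute into x ≡ 8 (mod 13): 7·t ≡ 8 − 6 = 2 (mod 13).
    The inverse of 7 mod 13 is 2 (since 7·2 = 14 = 1·13 + 1), so t ≡ 2·2 = 4 ≡ 4 (mod 13).
    Then x = 6 + 7·4 = 34, valid modulo lcm(7, 13) = 91: x ≡ 34 (mod 91).
  Combine with x ≡ 0 (mod 4): since gcd(91, 4) = 1, we get a unique residue mod 364.
    Write x = 34 + 91·t and substitute into x ≡ 0 (mod 4): 91·t ≡ 0 − 34 = -34 (mod 4).
    Reduce coefficients mod 4: 3·t ≡ 2 (mod 4).
    The inverse of 3 mod 4 is 3 (since 3·3 = 9 = 2·4 + 1), so t ≡ 3·2 = 6 ≡ 2 (mod 4).
    Then x = 34 + 91·2 = 216, valid modulo lcm(91, 4) = 364: x ≡ 216 (mod 364).
Verify: 216 mod 7 = 6 ✓, 216 mod 13 = 8 ✓, 216 mod 4 = 0 ✓.

x ≡ 216 (mod 364).


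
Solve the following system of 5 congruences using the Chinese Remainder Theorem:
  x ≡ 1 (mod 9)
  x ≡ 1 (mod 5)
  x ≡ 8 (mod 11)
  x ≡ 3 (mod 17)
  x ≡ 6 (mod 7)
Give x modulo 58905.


Product of moduli M = 9 · 5 · 11 · 17 · 7 = 58905.
Merge one congruence at a time:
  Start: x ≡ 1 (mod 9).
  Combine with x ≡ 1 (mod 5); new modulus lcm = 45.
    Write x = 1 + 9·t and substitute into x ≡ 1 (mod 5): 9·t ≡ 1 − 1 = 0 (mod 5).
    Reduce coefficients mod 5: 4·t ≡ 0 (mod 5).
    The inverse of 4 mod 5 is 4 (since 4·4 = 16 = 3·5 + 1), so t ≡ 4·0 = 0 ≡ 0 (mod 5).
    Then x = 1 + 9·0 = 1, valid modulo lcm(9, 5) = 45: x ≡ 1 (mod 45).
  Combine with x ≡ 8 (mod 11); new modulus lcm = 495.
    Write x = 1 + 45·t and substitute into x ≡ 8 (mod 11): 45·t ≡ 8 − 1 = 7 (mod 11).
    Reduce coefficients mod 11: 1·t ≡ 7 (mod 11).
    So t ≡ 7 (mod 11).
    Then x = 1 + 45·7 = 316, valid modulo lcm(45, 11) = 495: x ≡ 316 (mod 495).
  Combine with x ≡ 3 (mod 17); new modulus lcm = 8415.
    Write x = 316 + 495·t and substitute into x ≡ 3 (mod 17): 495·t ≡ 3 − 316 = -313 (mod 17).
    Reduce coefficients mod 17: 2·t ≡ 10 (mod 17).
    The inverse of 2 mod 17 is 9 (since 2·9 = 18 = 1·17 + 1), so t ≡ 9·10 = 90 ≡ 5 (mod 17).
    Then x = 316 + 495·5 = 2791, valid modulo lcm(495, 17) = 8415: x ≡ 2791 (mod 8415).
  Combine with x ≡ 6 (mod 7); new modulus lcm = 58905.
    Write x = 2791 + 8415·t and substitute into x ≡ 6 (mod 7): 8415·t ≡ 6 − 2791 = -2785 (mod 7).
    Reduce coefficients mod 7: 1·t ≡ 1 (mod 7).
    So t ≡ 1 (mod 7).
    Then x = 2791 + 8415·1 = 11206, valid modulo lcm(8415, 7) = 58905: x ≡ 11206 (mod 58905).
Verify against each original: 11206 mod 9 = 1, 11206 mod 5 = 1, 11206 mod 11 = 8, 11206 mod 17 = 3, 11206 mod 7 = 6.

x ≡ 11206 (mod 58905).


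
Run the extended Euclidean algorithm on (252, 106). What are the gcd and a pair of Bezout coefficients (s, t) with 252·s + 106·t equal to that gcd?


Euclidean algorithm on (252, 106) — divide until remainder is 0:
  252 = 2 · 106 + 40
  106 = 2 · 40 + 26
  40 = 1 · 26 + 14
  26 = 1 · 14 + 12
  14 = 1 · 12 + 2
  12 = 6 · 2 + 0
gcd(252, 106) = 2.
Track Bezout coefficients alongside the remainders: start with r₀ = 252 = a·1 + b·0 (s = 1, t = 0) and r₁ = 106 = a·0 + b·1 (s = 0, t = 1); each new remainder r_{k+1} = r_{k-1} − q_k·r_k inherits s_{k+1} = s_{k-1} − q_k·s_k, t_{k+1} = t_{k-1} − q_k·t_k, so r_k = a·s_k + b·t_k at every step:
  q = 2: r = 40, s = 1 − 2·0 = 1, t = 0 − 2·1 = -2  (check: 252·1 + 106·(-2) = 40)
  q = 2: r = 26, s = 0 − 2·1 = -2, t = 1 − 2·(-2) = 5  (check: 252·(-2) + 106·5 = 26)
  q = 1: r = 14, s = 1 − 1·(-2) = 3, t = -2 − 1·5 = -7  (check: 252·3 + 106·(-7) = 14)
  q = 1: r = 12, s = -2 − 1·3 = -5, t = 5 − 1·(-7) = 12  (check: 252·(-5) + 106·12 = 12)
  q = 1: r = 2, s = 3 − 1·(-5) = 8, t = -7 − 1·12 = -19  (check: 252·8 + 106·(-19) = 2)
The row with r = 2 (the gcd) gives the Bezout coefficients s = 8, t = -19.
Result: 252 · (8) + 106 · (-19) = 2.

gcd(252, 106) = 2; s = 8, t = -19 (check: 252·8 + 106·(-19) = 2).


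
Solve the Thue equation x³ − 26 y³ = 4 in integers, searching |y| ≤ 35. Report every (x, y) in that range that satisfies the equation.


The equation is x³ - 26y³ = 4. For fixed y, x³ = 26·y³ + 4, so a solution requires the RHS to be a perfect cube.
Strategy: iterate y from -35 to 35, compute RHS = 26·y³ + 4, and check whether it is a (positive or negative) perfect cube.
Check small values of y:
  y = 0: RHS = 4 is not a perfect cube.
  y = 1: RHS = 30 is not a perfect cube.
  y = -1: RHS = -22 is not a perfect cube.
  y = 2: RHS = 212 is not a perfect cube.
  y = -2: RHS = -204 is not a perfect cube.
  y = 3: RHS = 706 is not a perfect cube.
  y = -3: RHS = -698 is not a perfect cube.
Continuing the search up to |y| = 35 finds no solutions either.
No (x, y) in the scanned range satisfies the equation.

No integer solutions with |y| ≤ 35.


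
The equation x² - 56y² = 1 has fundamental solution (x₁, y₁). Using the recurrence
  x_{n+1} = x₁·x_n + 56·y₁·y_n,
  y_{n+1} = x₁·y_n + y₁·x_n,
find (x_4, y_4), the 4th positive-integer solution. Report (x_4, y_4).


Step 1: Find the fundamental solution (x₁, y₁) of x² - 56y² = 1.
  Expand √56 as a continued fraction. a₀ = ⌊√56⌋ = 7; iterate m_{k+1} = d_k·a_k − m_k, d_{k+1} = (56 − m_{k+1}²)/d_k, a_{k+1} = ⌊(a₀ + m_{k+1})/d_{k+1}⌋ (starting m₀ = 0, d₀ = 1), with convergents p_k = a_k·p_{k-1} + p_{k-2}, q_k = a_k·q_{k-1} + q_{k-2} (p₋₁ = 1, q₋₁ = 0):
  k = 0: a₀ = 7; p₀/q₀ = 7/1; p₀² − 56·q₀² = 49 − 56 = -7.
  k = 1: m = 7, d = 7, a = ⌊(7 + 7)/7⌋ = 2; p/q = (2·7 + 1)/(2·1 + 0) = 15/2; p² − 56·q² = 225 − 224 = 1.
  The first convergent with p² − 56·q² = 1 gives the fundamental solution (x₁, y₁) = (15, 2).
Step 2: Apply the recurrence (x_{n+1}, y_{n+1}) = (x₁x_n + 56y₁y_n, x₁y_n + y₁x_n) repeatedly.
  From (x_1, y_1) = (15, 2): x_2 = 15·15 + 56·2·2 = 449; y_2 = 15·2 + 2·15 = 60.
  From (x_2, y_2) = (449, 60): x_3 = 15·449 + 56·2·60 = 13455; y_3 = 15·60 + 2·449 = 1798.
  From (x_3, y_3) = (13455, 1798): x_4 = 15·13455 + 56·2·1798 = 403201; y_4 = 15·1798 + 2·13455 = 53880.
Step 3: Verify x_4² - 56·y_4² = 162571046401 - 162571046400 = 1 (should be 1). ✓

(x_1, y_1) = (15, 2); (x_4, y_4) = (403201, 53880).


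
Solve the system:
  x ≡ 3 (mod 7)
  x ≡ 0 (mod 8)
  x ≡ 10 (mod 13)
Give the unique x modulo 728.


Moduli 7, 8, 13 are pairwise coprime; by CRT there is a unique solution modulo M = 7 · 8 · 13 = 728.
Solve pairwise, accumulating the modulus:
  Start with x ≡ 3 (mod 7).
  Combine with x ≡ 0 (mod 8): since gcd(7, 8) = 1, we get a unique residue mod 56.
    Write x = 3 + 7·t and substitute into x ≡ 0 (mod 8): 7·t ≡ 0 − 3 = -3 (mod 8).
    Reduce coefficients mod 8: 7·t ≡ 5 (mod 8).
    The inverse of 7 mod 8 is 7 (since 7·7 = 49 = 6·8 + 1), so t ≡ 7·5 = 35 ≡ 3 (mod 8).
    Then x = 3 + 7·3 = 24, valid modulo lcm(7, 8) = 56: x ≡ 24 (mod 56).
  Combine with x ≡ 10 (mod 13): since gcd(56, 13) = 1, we get a unique residue mod 728.
    Write x = 24 + 56·t and substitute into x ≡ 10 (mod 13): 56·t ≡ 10 − 24 = -14 (mod 13).
    Reduce coefficients mod 13: 4·t ≡ 12 (mod 13).
    The inverse of 4 mod 13 is 10 (since 4·10 = 40 = 3·13 + 1), so t ≡ 10·12 = 120 ≡ 3 (mod 13).
    Then x = 24 + 56·3 = 192, valid modulo lcm(56, 13) = 728: x ≡ 192 (mod 728).
Verify: 192 mod 7 = 3 ✓, 192 mod 8 = 0 ✓, 192 mod 13 = 10 ✓.

x ≡ 192 (mod 728).


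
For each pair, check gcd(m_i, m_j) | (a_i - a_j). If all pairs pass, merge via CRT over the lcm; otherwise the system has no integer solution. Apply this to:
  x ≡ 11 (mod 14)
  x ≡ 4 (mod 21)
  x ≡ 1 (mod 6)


Moduli 14, 21, 6 are not pairwise coprime, so CRT works modulo lcm(m_i) when all pairwise compatibility conditions hold.
Pairwise compatibility: gcd(m_i, m_j) must divide a_i - a_j for every pair.
Merge one congruence at a time:
  Start: x ≡ 11 (mod 14).
  Combine with x ≡ 4 (mod 21): gcd(14, 21) = 7; 4 - 11 = -7, which IS divisible by 7, so compatible.
    Write x = 11 + 14·t and substitute into x ≡ 4 (mod 21): 14·t ≡ 4 − 11 = -7 (mod 21).
    Divide the congruence (and modulus) by g = 7: 2·t ≡ -1 (mod 3).
    Reduce coefficients mod 3: 2·t ≡ 2 (mod 3).
    The inverse of 2 mod 3 is 2 (since 2·2 = 4 = 1·3 + 1), so t ≡ 2·2 = 4 ≡ 1 (mod 3).
    Then x = 11 + 14·1 = 25, valid modulo lcm(14, 21) = 42: x ≡ 25 (mod 42).
  Combine with x ≡ 1 (mod 6): gcd(42, 6) = 6; 1 - 25 = -24, which IS divisible by 6, so compatible.
    Write x = 25 + 42·t and substitute into x ≡ 1 (mod 6): 42·t ≡ 1 − 25 = -24 (mod 6).
    Divide the congruence (and modulus) by g = 6: 7·t ≡ -4 (mod 1).
    Modulo 1 every t works; take t = 0.
    Then x = 25 + 42·0 = 25, valid modulo lcm(42, 6) = 42: x ≡ 25 (mod 42).
Verify: 25 mod 14 = 11, 25 mod 21 = 4, 25 mod 6 = 1.

x ≡ 25 (mod 42).


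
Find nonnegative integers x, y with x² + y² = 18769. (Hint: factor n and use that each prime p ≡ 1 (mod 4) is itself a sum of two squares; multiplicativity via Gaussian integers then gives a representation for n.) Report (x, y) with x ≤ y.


Step 1: Factor n = 18769 = 137^2.
Step 2: Check the mod-4 condition on each prime factor: 137 ≡ 1 (mod 4), exponent 2.
All primes ≡ 3 (mod 4) appear to even exponent (or don't appear), so by the two-squares theorem n IS expressible as a sum of two squares.
Step 3: Build a representation. Here n = 137 · 137 is a product of primes ≡ 1 (mod 4). Each prime p ≡ 1 (mod 4) is itself a sum of two squares; find a² by testing p − a² for a perfect square:
  137: 137 − 1² = 136, 137 − 2² = 133, 137 − 3² = 128, 137 − 4² = 121 = 11² ⇒ 137 = 4² + 11².
  Combine using the Brahmagupta–Fibonacci identity (a² + b²)(c² + d²) = (ac − bd)² + (ad + bc)² = (ac + bd)² + (ad − bc)²:
  137 · 137 = 18769: from (4² + 11²)(4² + 11²), take (4·4 − 11·11, 4·11 + 11·4) = (16 − 121, 44 + 44) = (-105, 88); dropping signs (only squares matter) gives (105, 88); check 105² + 88² = 11025 + 7744 = 18769 ✓.
Step 4: Order so x ≤ y and verify: 88² + 105² = 7744 + 11025 = 18769 = n. ✓

n = 18769 = 88² + 105² (one valid representation with x ≤ y).
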